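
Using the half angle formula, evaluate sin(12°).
sin(12°) = √((1 - cos 24°)/2) = 0.2079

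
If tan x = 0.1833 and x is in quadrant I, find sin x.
sin x = 0.1803 (using tan²x + 1 = sec²x)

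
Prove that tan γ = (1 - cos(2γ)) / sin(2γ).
RHS = 2sin²γ / (2 sin γ cos γ) = sin γ/cos γ = tan γ = LHS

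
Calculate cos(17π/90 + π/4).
cos(17π/90 + π/4) = cos 17π/90 cos π/4 - sin 17π/90 sin π/4 = 0.1908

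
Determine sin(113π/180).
sin(113π/180) = 0.9205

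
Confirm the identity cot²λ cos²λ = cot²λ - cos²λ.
RHS = cos²λ/sin²λ - cos²λ = cos²λ(1/sin²λ - 1) = cos²λ · (1 - sin²λ)/sin²λ = cos²λ · cos²λ/sin²λ = cos²λ · cot²λ = LHS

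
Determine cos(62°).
cos(62°) = 0.4695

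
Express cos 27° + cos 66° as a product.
cos 27° + cos 66° = 2 cos(46.5°) cos(-19.5°)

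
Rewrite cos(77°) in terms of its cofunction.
cos(77°) = sin(90° - 77°) = sin(13°)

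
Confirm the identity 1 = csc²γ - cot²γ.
RHS = 1/sin²γ - cos²γ/sin²γ = (1 - cos²γ)/sin²γ = sin²γ/sin²γ = 1 = LHS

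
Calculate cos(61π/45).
cos(61π/45) = -0.4384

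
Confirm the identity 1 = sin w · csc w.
RHS = sin w · (1/sin w) = 1 = LHS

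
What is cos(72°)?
cos(72°) = 0.309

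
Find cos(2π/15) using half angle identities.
cos(2π/15) = √((1 + cos 4π/15)/2) = 0.9135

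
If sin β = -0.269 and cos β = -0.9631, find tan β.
tan β = sin β / cos β = 0.2793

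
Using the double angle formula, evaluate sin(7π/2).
sin(7π/2) = 2 sin 7π/4 cos 7π/4 = -1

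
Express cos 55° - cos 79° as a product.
cos 55° - cos 79° = -2 sin(67°) sin(-12°)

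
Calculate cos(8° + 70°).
cos(8° + 70°) = cos 8° cos 70° - sin 8° sin 70° = 0.2079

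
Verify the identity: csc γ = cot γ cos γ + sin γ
RHS = cos²γ/sin γ + sin γ = (cos²γ + sin²γ)/sin γ = 1/sin γ = csc γ = LHS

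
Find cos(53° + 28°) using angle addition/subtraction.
cos(53° + 28°) = cos 53° cos 28° - sin 53° sin 28° = 0.1564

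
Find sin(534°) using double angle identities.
sin(534°) = 2 sin 267° cos 267° = 0.1045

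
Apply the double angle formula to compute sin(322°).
sin(322°) = 2 sin 161° cos 161° = -0.6157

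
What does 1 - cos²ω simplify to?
1 - cos²ω = sin²ω (using Pythagorean identity)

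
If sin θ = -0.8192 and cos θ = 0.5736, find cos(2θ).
cos(2θ) = cos²θ - sin²θ = -0.3421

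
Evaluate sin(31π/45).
sin(31π/45) = 0.829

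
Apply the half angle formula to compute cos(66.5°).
cos(66.5°) = √((1 + cos 133°)/2) = 0.3987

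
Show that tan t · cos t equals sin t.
LHS = (sin t/cos t) · cos t = sin t = RHS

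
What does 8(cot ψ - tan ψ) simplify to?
8(cot ψ - tan ψ) = 8(2 cot(2ψ)) (using Double angle)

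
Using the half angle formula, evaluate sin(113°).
sin(113°) = √((1 - cos 226°)/2) = 0.9205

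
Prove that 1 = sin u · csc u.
RHS = sin u · (1/sin u) = 1 = LHS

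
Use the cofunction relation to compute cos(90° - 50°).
cos(90° - 50°) = sin(50°) = 0.766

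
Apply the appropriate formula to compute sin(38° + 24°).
sin(38° + 24°) = sin 38° cos 24° + cos 38° sin 24° = 0.8829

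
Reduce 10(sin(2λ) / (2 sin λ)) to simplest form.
10(sin(2λ) / (2 sin λ)) = 10(cos λ) (using Double angle)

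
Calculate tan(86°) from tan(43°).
tan(86°) = 2 tan 43° / (1 - tan²43°) = 14.3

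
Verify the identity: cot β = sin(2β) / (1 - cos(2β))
RHS = 2 sin β cos β / (2sin²β) = cos β/sin β = cot β = LHS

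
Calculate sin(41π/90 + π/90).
sin(41π/90 + π/90) = sin 41π/90 cos π/90 + cos 41π/90 sin π/90 = 0.9945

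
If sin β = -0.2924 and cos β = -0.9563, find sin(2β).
sin(2β) = 2 sin β cos β = 0.5592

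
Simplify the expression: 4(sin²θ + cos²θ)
4(sin²θ + cos²θ) = 4 (using Pythagorean identity)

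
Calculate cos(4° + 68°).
cos(4° + 68°) = cos 4° cos 68° - sin 4° sin 68° = 0.309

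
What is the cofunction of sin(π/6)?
sin(π/6) = cos(π/2 - π/6) = cos(π/3)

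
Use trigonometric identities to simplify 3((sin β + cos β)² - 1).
3((sin β + cos β)² - 1) = 3(sin(2β)) (using Pythagorean + double angle)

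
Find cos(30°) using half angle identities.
cos(30°) = √((1 + cos 60°)/2) = √3/2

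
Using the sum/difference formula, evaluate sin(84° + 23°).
sin(84° + 23°) = sin 84° cos 23° + cos 84° sin 23° = 0.9563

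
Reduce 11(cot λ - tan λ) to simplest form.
11(cot λ - tan λ) = 11(2 cot(2λ)) (using Double angle)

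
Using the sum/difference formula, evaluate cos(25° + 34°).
cos(25° + 34°) = cos 25° cos 34° - sin 25° sin 34° = 0.515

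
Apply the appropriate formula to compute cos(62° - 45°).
cos(62° - 45°) = cos 62° cos 45° + sin 62° sin 45° = 0.9563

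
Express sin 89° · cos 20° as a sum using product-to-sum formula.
sin 89° cos 20° = (1/2)[sin(89°+20°) + sin(89°-20°)]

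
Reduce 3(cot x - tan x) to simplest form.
3(cot x - tan x) = 3(2 cot(2x)) (using Double angle)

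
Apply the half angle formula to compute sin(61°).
sin(61°) = √((1 - cos 122°)/2) = 0.8746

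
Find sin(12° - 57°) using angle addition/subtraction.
sin(12° - 57°) = sin 12° cos 57° - cos 12° sin 57° = -√2/2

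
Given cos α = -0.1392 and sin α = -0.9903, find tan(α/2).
tan(α/2) = sin α / (1 + cos α) = -1.15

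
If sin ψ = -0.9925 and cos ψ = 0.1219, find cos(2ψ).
cos(2ψ) = cos²ψ - sin²ψ = -0.9702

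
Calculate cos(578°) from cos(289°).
cos(578°) = cos²289° - sin²289° = -0.788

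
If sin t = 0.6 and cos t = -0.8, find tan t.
tan t = sin t / cos t = -0.75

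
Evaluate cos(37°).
cos(37°) = 0.7986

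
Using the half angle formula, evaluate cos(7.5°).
cos(7.5°) = √((1 + cos 15°)/2) = 0.9914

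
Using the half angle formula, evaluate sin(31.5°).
sin(31.5°) = √((1 - cos 63°)/2) = 0.5225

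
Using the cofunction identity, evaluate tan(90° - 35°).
tan(90° - 35°) = cot(35°) = 1.428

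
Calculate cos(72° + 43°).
cos(72° + 43°) = cos 72° cos 43° - sin 72° sin 43° = -0.4226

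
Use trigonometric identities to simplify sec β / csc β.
sec β / csc β = tan β (using Reciprocal identities)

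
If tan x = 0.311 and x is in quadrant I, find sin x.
sin x = 0.297 (using tan²x + 1 = sec²x)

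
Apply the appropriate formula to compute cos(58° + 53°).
cos(58° + 53°) = cos 58° cos 53° - sin 58° sin 53° = -0.3584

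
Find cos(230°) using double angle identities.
cos(230°) = cos²115° - sin²115° = -0.6428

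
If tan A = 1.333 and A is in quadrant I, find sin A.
sin A = 0.7999 (using tan²A + 1 = sec²A)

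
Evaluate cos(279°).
cos(279°) = 0.1564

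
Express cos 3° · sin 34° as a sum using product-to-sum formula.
cos 3° sin 34° = (1/2)[sin(3°+34°) - sin(3°-34°)]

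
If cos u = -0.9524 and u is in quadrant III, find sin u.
sin u = -0.3049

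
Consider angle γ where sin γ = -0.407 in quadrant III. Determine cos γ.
cos γ = ±√(1 - sin²γ) = -0.9134 (negative in QIII)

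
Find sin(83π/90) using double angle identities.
sin(83π/90) = 2 sin 83π/180 cos 83π/180 = 0.2419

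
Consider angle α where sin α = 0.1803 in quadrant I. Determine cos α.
cos α = √(1 - sin²α) = 0.9836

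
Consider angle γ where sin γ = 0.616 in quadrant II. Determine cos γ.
cos γ = ±√(1 - sin²γ) = -0.7877 (negative in QII)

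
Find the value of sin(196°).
sin(196°) = -0.2756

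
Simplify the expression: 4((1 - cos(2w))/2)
4((1 - cos(2w))/2) = 4(sin²w) (using Power reduction)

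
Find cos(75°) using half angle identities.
cos(75°) = √((1 + cos 150°)/2) = (√6-√2)/4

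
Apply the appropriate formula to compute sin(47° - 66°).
sin(47° - 66°) = sin 47° cos 66° - cos 47° sin 66° = -0.3256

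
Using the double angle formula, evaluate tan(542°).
tan(542°) = 2 tan 271° / (1 - tan²271°) = 0.03492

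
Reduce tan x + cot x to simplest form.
tan x + cot x = sec x csc x (using Quotient identities)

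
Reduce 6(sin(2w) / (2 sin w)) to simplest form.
6(sin(2w) / (2 sin w)) = 6(cos w) (using Double angle)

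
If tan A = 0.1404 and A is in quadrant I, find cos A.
cos A = 0.9903 (using tan²A + 1 = sec²A)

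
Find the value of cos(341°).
cos(341°) = 0.9455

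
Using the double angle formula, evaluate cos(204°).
cos(204°) = cos²102° - sin²102° = -0.9135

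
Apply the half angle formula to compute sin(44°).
sin(44°) = √((1 - cos 88°)/2) = 0.6947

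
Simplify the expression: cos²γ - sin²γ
cos²γ - sin²γ = cos(2γ) (using Double angle)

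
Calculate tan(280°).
tan(280°) = -5.671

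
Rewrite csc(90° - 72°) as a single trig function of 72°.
csc(90° - 72°) = sec(72°)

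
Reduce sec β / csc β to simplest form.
sec β / csc β = tan β (using Reciprocal identities)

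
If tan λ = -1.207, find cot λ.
cot λ = 1/tan λ = -0.8285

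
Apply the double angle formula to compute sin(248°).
sin(248°) = 2 sin 124° cos 124° = -0.9272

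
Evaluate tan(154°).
tan(154°) = -0.4877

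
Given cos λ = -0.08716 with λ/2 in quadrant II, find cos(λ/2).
cos(λ/2) = ±√((1 + cos λ)/2); negative since λ/2 ∈ QII, so cos(λ/2) = -0.6756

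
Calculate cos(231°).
cos(231°) = -0.6293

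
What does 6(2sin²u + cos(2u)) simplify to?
6(2sin²u + cos(2u)) = 6 (using Double angle)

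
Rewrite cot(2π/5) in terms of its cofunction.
cot(2π/5) = tan(π/2 - 2π/5) = tan(π/10)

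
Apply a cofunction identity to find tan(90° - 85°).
tan(90° - 85°) = cot(85°) = 0.08749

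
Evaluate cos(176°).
cos(176°) = -0.9976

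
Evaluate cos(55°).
cos(55°) = 0.5736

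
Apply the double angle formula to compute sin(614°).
sin(614°) = 2 sin 307° cos 307° = -0.9613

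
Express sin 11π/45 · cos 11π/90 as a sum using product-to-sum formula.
sin 11π/45 cos 11π/90 = (1/2)[sin(11π/45+11π/90) + sin(11π/45-11π/90)]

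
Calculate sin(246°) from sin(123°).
sin(246°) = 2 sin 123° cos 123° = -0.9135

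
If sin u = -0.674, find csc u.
csc u = 1/sin u = -1.484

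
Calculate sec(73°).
sec(73°) = 3.42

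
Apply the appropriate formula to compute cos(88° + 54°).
cos(88° + 54°) = cos 88° cos 54° - sin 88° sin 54° = -0.788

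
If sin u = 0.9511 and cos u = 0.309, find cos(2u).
cos(2u) = cos²u - sin²u = -0.8091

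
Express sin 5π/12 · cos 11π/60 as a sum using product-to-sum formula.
sin 5π/12 cos 11π/60 = (1/2)[sin(5π/12+11π/60) + sin(5π/12-11π/60)]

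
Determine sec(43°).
sec(43°) = 1.367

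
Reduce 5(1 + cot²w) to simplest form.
5(1 + cot²w) = 5(csc²w) (using Pythagorean identity)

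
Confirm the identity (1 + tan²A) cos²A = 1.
LHS = sec²A · cos²A = (1/cos²A) · cos²A = 1 = RHS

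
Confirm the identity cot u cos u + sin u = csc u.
LHS = cos²u/sin u + sin u = (cos²u + sin²u)/sin u = 1/sin u = csc u = RHS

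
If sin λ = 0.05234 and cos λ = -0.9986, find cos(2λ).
cos(2λ) = cos²λ - sin²λ = 0.9945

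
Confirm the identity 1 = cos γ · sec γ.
RHS = cos γ · (1/cos γ) = 1 = LHS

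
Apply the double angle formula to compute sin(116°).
sin(116°) = 2 sin 58° cos 58° = 0.8988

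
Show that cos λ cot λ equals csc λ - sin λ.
RHS = 1/sin λ - sin λ = (1 - sin²λ)/sin λ = cos²λ/sin λ = cos λ · (cos λ/sin λ) = cos λ cot λ = LHS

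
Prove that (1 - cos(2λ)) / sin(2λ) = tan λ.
LHS = 2sin²λ / (2 sin λ cos λ) = sin λ/cos λ = tan λ = RHS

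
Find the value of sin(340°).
sin(340°) = -0.342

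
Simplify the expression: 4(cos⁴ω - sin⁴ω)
4(cos⁴ω - sin⁴ω) = 4(cos(2ω)) (using Factoring + double angle)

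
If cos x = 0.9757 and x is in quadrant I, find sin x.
sin x = 0.2191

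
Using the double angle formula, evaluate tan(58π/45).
tan(58π/45) = 2 tan 29π/45 / (1 - tan²29π/45) = 1.28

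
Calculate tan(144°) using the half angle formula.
tan(144°) = sin 288° / (1 + cos 288°) = -0.7265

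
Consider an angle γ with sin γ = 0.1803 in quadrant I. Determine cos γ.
cos γ = √(1 - sin²γ) = 0.9836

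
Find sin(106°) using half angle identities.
sin(106°) = √((1 - cos 212°)/2) = 0.9613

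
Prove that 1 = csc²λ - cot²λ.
RHS = 1/sin²λ - cos²λ/sin²λ = (1 - cos²λ)/sin²λ = sin²λ/sin²λ = 1 = LHS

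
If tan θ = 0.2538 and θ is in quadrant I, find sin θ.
sin θ = 0.246 (using tan²θ + 1 = sec²θ)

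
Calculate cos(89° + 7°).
cos(89° + 7°) = cos 89° cos 7° - sin 89° sin 7° = -0.1045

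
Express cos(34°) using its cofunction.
cos(34°) = sin(90° - 34°) = sin(56°)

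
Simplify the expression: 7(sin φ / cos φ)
7(sin φ / cos φ) = 7(tan φ) (using Quotient identity)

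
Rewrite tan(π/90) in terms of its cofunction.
tan(π/90) = cot(π/2 - π/90) = cot(22π/45)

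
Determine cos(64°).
cos(64°) = 0.4384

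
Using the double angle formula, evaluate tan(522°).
tan(522°) = 2 tan 261° / (1 - tan²261°) = -0.3249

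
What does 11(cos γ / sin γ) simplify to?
11(cos γ / sin γ) = 11(cot γ) (using Quotient identity)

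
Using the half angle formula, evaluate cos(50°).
cos(50°) = √((1 + cos 100°)/2) = 0.6428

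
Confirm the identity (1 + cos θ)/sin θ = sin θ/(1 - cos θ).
RHS = sin θ(1 + cos θ) / ((1 - cos θ)(1 + cos θ)) = sin θ(1 + cos θ) / (1 - cos²θ) = sin θ(1 + cos θ) / sin²θ = (1 + cos θ)/sin θ = LHS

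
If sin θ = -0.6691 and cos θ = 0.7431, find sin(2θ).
sin(2θ) = 2 sin θ cos θ = -0.9944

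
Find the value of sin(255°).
sin(255°) = -(√6+√2)/4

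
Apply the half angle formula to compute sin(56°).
sin(56°) = √((1 - cos 112°)/2) = 0.829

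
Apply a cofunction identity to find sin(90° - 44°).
sin(90° - 44°) = cos(44°) = 0.7193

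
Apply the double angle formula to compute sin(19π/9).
sin(19π/9) = 2 sin 19π/18 cos 19π/18 = 0.342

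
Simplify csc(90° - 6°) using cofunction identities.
csc(90° - 6°) = sec(6°)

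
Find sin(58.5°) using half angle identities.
sin(58.5°) = √((1 - cos 117°)/2) = 0.8526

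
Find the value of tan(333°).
tan(333°) = -0.5095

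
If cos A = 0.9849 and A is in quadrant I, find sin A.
sin A = 0.1731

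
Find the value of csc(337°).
csc(337°) = -2.559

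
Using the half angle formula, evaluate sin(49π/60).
sin(49π/60) = √((1 - cos 49π/30)/2) = 0.5446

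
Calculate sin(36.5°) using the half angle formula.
sin(36.5°) = √((1 - cos 73°)/2) = 0.5948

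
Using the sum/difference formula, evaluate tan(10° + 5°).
tan(10° + 5°) = (tan 10° + tan 5°)/(1 - tan 10° tan 5°) = 2-√3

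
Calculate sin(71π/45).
sin(71π/45) = -0.9703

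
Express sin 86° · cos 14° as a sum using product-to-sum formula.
sin 86° cos 14° = (1/2)[sin(86°+14°) + sin(86°-14°)]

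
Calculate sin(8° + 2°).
sin(8° + 2°) = sin 8° cos 2° + cos 8° sin 2° = 0.1736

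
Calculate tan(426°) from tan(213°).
tan(426°) = 2 tan 213° / (1 - tan²213°) = 2.246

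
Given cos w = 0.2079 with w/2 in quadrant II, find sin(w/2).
sin(w/2) = ±√((1 - cos w)/2); positive since w/2 ∈ QII, so sin(w/2) = 0.6293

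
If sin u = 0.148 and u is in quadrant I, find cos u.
cos u = 0.989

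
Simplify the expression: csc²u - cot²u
csc²u - cot²u = 1 (using Pythagorean identity)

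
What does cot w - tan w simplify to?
cot w - tan w = 2 cot(2w) (using Double angle)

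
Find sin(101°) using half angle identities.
sin(101°) = √((1 - cos 202°)/2) = 0.9816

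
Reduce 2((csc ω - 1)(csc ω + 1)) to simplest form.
2((csc ω - 1)(csc ω + 1)) = 2(cot²ω) (using Diff. of squares)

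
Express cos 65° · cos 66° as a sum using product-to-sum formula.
cos 65° cos 66° = (1/2)[cos(65°-66°) + cos(65°+66°)]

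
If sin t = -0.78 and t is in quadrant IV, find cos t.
cos t = 0.6258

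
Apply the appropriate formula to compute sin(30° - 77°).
sin(30° - 77°) = sin 30° cos 77° - cos 30° sin 77° = -0.7314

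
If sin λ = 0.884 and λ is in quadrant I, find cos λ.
cos λ = 0.4675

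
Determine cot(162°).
cot(162°) = -3.078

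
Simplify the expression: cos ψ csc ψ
cos ψ csc ψ = cot ψ (using Reciprocal + quotient)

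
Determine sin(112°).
sin(112°) = 0.9272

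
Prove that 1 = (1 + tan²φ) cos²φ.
RHS = sec²φ · cos²φ = (1/cos²φ) · cos²φ = 1 = LHS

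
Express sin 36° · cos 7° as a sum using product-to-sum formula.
sin 36° cos 7° = (1/2)[sin(36°+7°) + sin(36°-7°)]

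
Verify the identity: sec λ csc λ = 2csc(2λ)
RHS = 2/sin(2λ) = 2/(2 sin λ cos λ) = 1/(sin λ cos λ) = (1/cos λ)(1/sin λ) = sec λ csc λ = LHS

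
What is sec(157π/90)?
sec(157π/90) = 1.44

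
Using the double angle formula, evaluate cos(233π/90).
cos(233π/90) = cos²233π/180 - sin²233π/180 = -0.2756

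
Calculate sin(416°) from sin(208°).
sin(416°) = 2 sin 208° cos 208° = 0.829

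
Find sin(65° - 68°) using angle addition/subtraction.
sin(65° - 68°) = sin 65° cos 68° - cos 65° sin 68° = -0.05234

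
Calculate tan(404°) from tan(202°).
tan(404°) = 2 tan 202° / (1 - tan²202°) = 0.9657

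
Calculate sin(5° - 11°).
sin(5° - 11°) = sin 5° cos 11° - cos 5° sin 11° = -0.1045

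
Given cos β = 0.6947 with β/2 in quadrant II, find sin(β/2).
sin(β/2) = ±√((1 - cos β)/2); positive since β/2 ∈ QII, so sin(β/2) = 0.3907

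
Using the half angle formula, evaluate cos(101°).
cos(101°) = -√((1 + cos 202°)/2) = -0.1908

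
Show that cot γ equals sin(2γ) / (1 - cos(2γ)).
RHS = 2 sin γ cos γ / (2sin²γ) = cos γ/sin γ = cot γ = LHS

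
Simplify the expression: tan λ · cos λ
tan λ · cos λ = sin λ (using Quotient identity)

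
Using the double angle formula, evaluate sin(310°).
sin(310°) = 2 sin 155° cos 155° = -0.766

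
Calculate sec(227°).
sec(227°) = -1.466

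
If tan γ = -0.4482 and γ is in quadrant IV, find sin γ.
sin γ = -0.409 (using tan²γ + 1 = sec²γ)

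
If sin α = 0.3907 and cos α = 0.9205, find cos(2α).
cos(2α) = cos²α - sin²α = 0.6947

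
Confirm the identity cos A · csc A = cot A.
LHS = cos A · (1/sin A) = cos A/sin A = cot A = RHS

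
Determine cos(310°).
cos(310°) = 0.6428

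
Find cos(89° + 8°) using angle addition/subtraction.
cos(89° + 8°) = cos 89° cos 8° - sin 89° sin 8° = -0.1219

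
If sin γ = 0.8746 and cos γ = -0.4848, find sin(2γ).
sin(2γ) = 2 sin γ cos γ = -0.848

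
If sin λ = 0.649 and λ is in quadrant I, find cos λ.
cos λ = 0.7608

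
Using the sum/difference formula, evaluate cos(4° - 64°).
cos(4° - 64°) = cos 4° cos 64° + sin 4° sin 64° = 1/2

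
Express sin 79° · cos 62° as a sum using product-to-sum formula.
sin 79° cos 62° = (1/2)[sin(79°+62°) + sin(79°-62°)]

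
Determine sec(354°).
sec(354°) = 1.006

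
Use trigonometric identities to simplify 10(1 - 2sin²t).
10(1 - 2sin²t) = 10(cos(2t)) (using Double angle)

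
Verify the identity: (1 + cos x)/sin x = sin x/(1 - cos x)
RHS = sin x(1 + cos x) / ((1 - cos x)(1 + cos x)) = sin x(1 + cos x) / (1 - cos²x) = sin x(1 + cos x) / sin²x = (1 + cos x)/sin x = LHS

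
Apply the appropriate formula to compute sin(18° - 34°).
sin(18° - 34°) = sin 18° cos 34° - cos 18° sin 34° = -0.2756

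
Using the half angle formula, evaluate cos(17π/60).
cos(17π/60) = √((1 + cos 17π/30)/2) = 0.6293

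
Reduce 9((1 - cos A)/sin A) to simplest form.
9((1 - cos A)/sin A) = 9(tan(A/2)) (using Half angle)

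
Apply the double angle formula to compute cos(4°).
cos(4°) = cos²2° - sin²2° = 0.9976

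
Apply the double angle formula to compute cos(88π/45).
cos(88π/45) = cos²44π/45 - sin²44π/45 = 0.9903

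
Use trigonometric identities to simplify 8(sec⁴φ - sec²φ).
8(sec⁴φ - sec²φ) = 8(tan⁴φ + tan²φ) (using Pythagorean)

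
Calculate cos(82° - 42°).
cos(82° - 42°) = cos 82° cos 42° + sin 82° sin 42° = 0.766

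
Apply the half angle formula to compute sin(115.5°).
sin(115.5°) = √((1 - cos 231°)/2) = 0.9026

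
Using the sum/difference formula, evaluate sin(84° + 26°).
sin(84° + 26°) = sin 84° cos 26° + cos 84° sin 26° = 0.9397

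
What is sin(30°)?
sin(30°) = 1/2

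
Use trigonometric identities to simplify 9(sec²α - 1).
9(sec²α - 1) = 9(tan²α) (using Pythagorean identity)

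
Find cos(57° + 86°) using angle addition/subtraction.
cos(57° + 86°) = cos 57° cos 86° - sin 57° sin 86° = -0.7986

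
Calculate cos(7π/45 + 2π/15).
cos(7π/45 + 2π/15) = cos 7π/45 cos 2π/15 - sin 7π/45 sin 2π/15 = 0.6157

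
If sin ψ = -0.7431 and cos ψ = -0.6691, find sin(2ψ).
sin(2ψ) = 2 sin ψ cos ψ = 0.9944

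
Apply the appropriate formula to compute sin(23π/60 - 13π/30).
sin(23π/60 - 13π/30) = sin 23π/60 cos 13π/30 - cos 23π/60 sin 13π/30 = -0.1564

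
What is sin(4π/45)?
sin(4π/45) = 0.2756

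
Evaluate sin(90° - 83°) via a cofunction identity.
sin(90° - 83°) = cos(83°) = 0.1219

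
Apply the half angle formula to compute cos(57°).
cos(57°) = √((1 + cos 114°)/2) = 0.5446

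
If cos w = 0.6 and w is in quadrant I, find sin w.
sin w = 0.8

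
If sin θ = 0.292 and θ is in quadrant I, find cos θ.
cos θ = 0.9564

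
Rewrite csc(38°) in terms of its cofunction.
csc(38°) = sec(90° - 38°) = sec(52°)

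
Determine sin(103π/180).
sin(103π/180) = 0.9744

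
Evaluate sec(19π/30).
sec(19π/30) = -2.459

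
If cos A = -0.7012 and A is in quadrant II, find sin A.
sin A = 0.713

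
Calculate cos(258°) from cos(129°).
cos(258°) = cos²129° - sin²129° = -0.2079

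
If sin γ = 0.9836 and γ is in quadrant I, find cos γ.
cos γ = 0.1804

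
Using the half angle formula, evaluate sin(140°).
sin(140°) = √((1 - cos 280°)/2) = 0.6428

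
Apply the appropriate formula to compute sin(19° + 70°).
sin(19° + 70°) = sin 19° cos 70° + cos 19° sin 70° = 0.9998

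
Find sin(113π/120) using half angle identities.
sin(113π/120) = √((1 - cos 113π/60)/2) = 0.1822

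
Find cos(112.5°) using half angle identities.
cos(112.5°) = -√((1 + cos 225°)/2) = -0.3827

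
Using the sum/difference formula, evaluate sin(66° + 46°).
sin(66° + 46°) = sin 66° cos 46° + cos 66° sin 46° = 0.9272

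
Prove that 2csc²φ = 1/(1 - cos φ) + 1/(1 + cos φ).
RHS = [(1 + cos φ) + (1 - cos φ)] / [(1 - cos φ)(1 + cos φ)] = 2/(1 - cos²φ) = 2/sin²φ = 2csc²φ = LHS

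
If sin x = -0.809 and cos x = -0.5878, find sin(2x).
sin(2x) = 2 sin x cos x = 0.9511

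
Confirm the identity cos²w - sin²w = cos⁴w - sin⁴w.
RHS = (cos²w - sin²w)(cos²w + sin²w) = (cos²w - sin²w) · 1 = cos²w - sin²w = LHS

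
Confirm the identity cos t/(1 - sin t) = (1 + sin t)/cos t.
RHS = (1 + sin t)(1 - sin t) / (cos t(1 - sin t)) = (1 - sin²t) / (cos t(1 - sin t)) = cos²t / (cos t(1 - sin t)) = cos t/(1 - sin t) = LHS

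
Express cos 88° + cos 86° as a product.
cos 88° + cos 86° = 2 cos(87°) cos(1°)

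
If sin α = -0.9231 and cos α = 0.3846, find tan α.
tan α = sin α / cos α = -2.4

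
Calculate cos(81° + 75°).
cos(81° + 75°) = cos 81° cos 75° - sin 81° sin 75° = -0.9135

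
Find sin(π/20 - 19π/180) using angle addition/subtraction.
sin(π/20 - 19π/180) = sin π/20 cos 19π/180 - cos π/20 sin 19π/180 = -0.1736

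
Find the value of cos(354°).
cos(354°) = 0.9945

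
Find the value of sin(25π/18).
sin(25π/18) = -0.9397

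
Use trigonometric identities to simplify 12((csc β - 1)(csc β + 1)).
12((csc β - 1)(csc β + 1)) = 12(cot²β) (using Diff. of squares)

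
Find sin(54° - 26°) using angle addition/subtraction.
sin(54° - 26°) = sin 54° cos 26° - cos 54° sin 26° = 0.4695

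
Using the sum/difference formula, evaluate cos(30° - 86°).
cos(30° - 86°) = cos 30° cos 86° + sin 30° sin 86° = 0.5592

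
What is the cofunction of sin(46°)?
sin(46°) = cos(90° - 46°) = cos(44°)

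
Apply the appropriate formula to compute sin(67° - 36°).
sin(67° - 36°) = sin 67° cos 36° - cos 67° sin 36° = 0.515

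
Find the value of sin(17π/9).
sin(17π/9) = -0.342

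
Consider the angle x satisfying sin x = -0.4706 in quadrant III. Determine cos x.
cos x = ±√(1 - sin²x) = -0.8823 (negative in QIII)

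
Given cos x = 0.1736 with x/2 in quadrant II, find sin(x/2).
sin(x/2) = ±√((1 - cos x)/2); positive since x/2 ∈ QII, so sin(x/2) = 0.6428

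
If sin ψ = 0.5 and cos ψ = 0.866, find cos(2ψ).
cos(2ψ) = cos²ψ - sin²ψ = 0.5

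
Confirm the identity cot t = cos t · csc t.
RHS = cos t · (1/sin t) = cos t/sin t = cot t = LHS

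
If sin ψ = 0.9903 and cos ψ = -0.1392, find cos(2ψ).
cos(2ψ) = cos²ψ - sin²ψ = -0.9613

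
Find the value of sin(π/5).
sin(π/5) = 0.5878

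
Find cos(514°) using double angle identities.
cos(514°) = 2cos²257° - 1 = -0.8988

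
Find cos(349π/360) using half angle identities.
cos(349π/360) = -√((1 + cos 349π/180)/2) = -0.9954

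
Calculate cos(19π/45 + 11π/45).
cos(19π/45 + 11π/45) = cos 19π/45 cos 11π/45 - sin 19π/45 sin 11π/45 = -1/2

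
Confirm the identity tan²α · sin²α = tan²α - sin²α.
RHS = sin²α/cos²α - sin²α = sin²α(1/cos²α - 1) = sin²α · (1 - cos²α)/cos²α = sin²α · sin²α/cos²α = sin²α · tan²α = LHS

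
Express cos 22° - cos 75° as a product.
cos 22° - cos 75° = -2 sin(48.5°) sin(-26.5°)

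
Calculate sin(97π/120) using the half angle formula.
sin(97π/120) = √((1 - cos 97π/60)/2) = 0.5664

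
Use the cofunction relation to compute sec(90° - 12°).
sec(90° - 12°) = csc(12°) = 4.81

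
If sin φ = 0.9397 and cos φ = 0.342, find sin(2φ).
sin(2φ) = 2 sin φ cos φ = 0.6428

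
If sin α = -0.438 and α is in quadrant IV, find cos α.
cos α = 0.899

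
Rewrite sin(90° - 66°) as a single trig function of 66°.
sin(90° - 66°) = cos(66°)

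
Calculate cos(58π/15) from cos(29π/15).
cos(58π/15) = cos²29π/15 - sin²29π/15 = 0.9135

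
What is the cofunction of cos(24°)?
cos(24°) = sin(90° - 24°) = sin(66°)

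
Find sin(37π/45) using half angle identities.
sin(37π/45) = √((1 - cos 74π/45)/2) = 0.5299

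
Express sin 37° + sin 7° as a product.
sin 37° + sin 7° = 2 sin(22°) cos(15°)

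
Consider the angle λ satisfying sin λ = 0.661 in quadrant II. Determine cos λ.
cos λ = ±√(1 - sin²λ) = -0.7504 (negative in QII)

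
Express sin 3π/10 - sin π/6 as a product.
sin 3π/10 - sin π/6 = 2 cos(7π/30) sin(π/15)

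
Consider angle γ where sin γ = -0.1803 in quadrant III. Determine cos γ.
cos γ = ±√(1 - sin²γ) = -0.9836 (negative in QIII)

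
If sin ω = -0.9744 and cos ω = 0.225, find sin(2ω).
sin(2ω) = 2 sin ω cos ω = -0.4385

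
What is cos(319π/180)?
cos(319π/180) = 0.7547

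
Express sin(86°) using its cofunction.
sin(86°) = cos(90° - 86°) = cos(4°)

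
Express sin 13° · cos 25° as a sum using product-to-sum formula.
sin 13° cos 25° = (1/2)[sin(13°+25°) + sin(13°-25°)]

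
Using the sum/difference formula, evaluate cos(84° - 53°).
cos(84° - 53°) = cos 84° cos 53° + sin 84° sin 53° = 0.8572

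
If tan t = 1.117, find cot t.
cot t = 1/tan t = 0.8953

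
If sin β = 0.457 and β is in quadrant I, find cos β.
cos β = 0.8895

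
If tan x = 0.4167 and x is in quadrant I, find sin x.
sin x = 0.3846 (using tan²x + 1 = sec²x)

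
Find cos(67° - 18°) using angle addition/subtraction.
cos(67° - 18°) = cos 67° cos 18° + sin 67° sin 18° = 0.6561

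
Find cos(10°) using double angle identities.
cos(10°) = cos²5° - sin²5° = 0.9848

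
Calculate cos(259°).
cos(259°) = -0.1908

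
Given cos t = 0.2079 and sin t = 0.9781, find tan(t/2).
tan(t/2) = sin t / (1 + cos t) = 0.8098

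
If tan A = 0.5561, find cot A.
cot A = 1/tan A = 1.798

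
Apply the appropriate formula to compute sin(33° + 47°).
sin(33° + 47°) = sin 33° cos 47° + cos 33° sin 47° = 0.9848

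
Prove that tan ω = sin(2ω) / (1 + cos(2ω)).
RHS = 2 sin ω cos ω / (2cos²ω) = sin ω/cos ω = tan ω = LHS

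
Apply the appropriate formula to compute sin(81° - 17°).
sin(81° - 17°) = sin 81° cos 17° - cos 81° sin 17° = 0.8988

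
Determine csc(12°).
csc(12°) = 4.81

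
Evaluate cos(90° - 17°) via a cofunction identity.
cos(90° - 17°) = sin(17°) = 0.2924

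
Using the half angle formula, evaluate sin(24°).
sin(24°) = √((1 - cos 48°)/2) = 0.4067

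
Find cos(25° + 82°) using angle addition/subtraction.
cos(25° + 82°) = cos 25° cos 82° - sin 25° sin 82° = -0.2924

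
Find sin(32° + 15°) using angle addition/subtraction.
sin(32° + 15°) = sin 32° cos 15° + cos 32° sin 15° = 0.7314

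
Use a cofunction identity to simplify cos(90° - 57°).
cos(90° - 57°) = sin(57°)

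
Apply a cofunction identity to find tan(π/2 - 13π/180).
tan(π/2 - 13π/180) = cot(13π/180) = 4.331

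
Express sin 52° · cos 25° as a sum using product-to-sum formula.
sin 52° cos 25° = (1/2)[sin(52°+25°) + sin(52°-25°)]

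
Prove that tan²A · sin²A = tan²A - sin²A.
RHS = sin²A/cos²A - sin²A = sin²A(1/cos²A - 1) = sin²A · (1 - cos²A)/cos²A = sin²A · sin²A/cos²A = sin²A · tan²A = LHS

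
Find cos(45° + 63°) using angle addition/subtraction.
cos(45° + 63°) = cos 45° cos 63° - sin 45° sin 63° = -0.309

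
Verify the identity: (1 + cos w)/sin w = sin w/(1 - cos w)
RHS = sin w(1 + cos w) / ((1 - cos w)(1 + cos w)) = sin w(1 + cos w) / (1 - cos²w) = sin w(1 + cos w) / sin²w = (1 + cos w)/sin w = LHS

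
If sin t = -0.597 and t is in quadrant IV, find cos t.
cos t = 0.8022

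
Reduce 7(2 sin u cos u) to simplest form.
7(2 sin u cos u) = 7(sin(2u)) (using Double angle)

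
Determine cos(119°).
cos(119°) = -0.4848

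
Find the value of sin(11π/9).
sin(11π/9) = -0.6428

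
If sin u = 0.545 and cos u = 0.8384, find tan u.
tan u = sin u / cos u = 0.65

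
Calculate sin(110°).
sin(110°) = 0.9397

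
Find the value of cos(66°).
cos(66°) = 0.4067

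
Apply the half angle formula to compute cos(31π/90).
cos(31π/90) = √((1 + cos 31π/45)/2) = 0.4695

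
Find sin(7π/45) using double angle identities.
sin(7π/45) = 2 sin 7π/90 cos 7π/90 = 0.4695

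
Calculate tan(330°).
tan(330°) = -√3/3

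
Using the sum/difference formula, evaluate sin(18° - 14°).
sin(18° - 14°) = sin 18° cos 14° - cos 18° sin 14° = 0.06976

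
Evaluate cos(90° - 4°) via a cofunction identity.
cos(90° - 4°) = sin(4°) = 0.06976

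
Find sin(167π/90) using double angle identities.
sin(167π/90) = 2 sin 167π/180 cos 167π/180 = -0.4384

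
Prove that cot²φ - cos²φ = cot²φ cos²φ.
LHS = cos²φ/sin²φ - cos²φ = cos²φ(1/sin²φ - 1) = cos²φ · (1 - sin²φ)/sin²φ = cos²φ · cos²φ/sin²φ = cos²φ · cot²φ = RHS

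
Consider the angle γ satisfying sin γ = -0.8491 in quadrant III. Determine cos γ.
cos γ = ±√(1 - sin²γ) = -0.5282 (negative in QIII)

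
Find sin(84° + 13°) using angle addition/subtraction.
sin(84° + 13°) = sin 84° cos 13° + cos 84° sin 13° = 0.9925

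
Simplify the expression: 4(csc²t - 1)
4(csc²t - 1) = 4(cot²t) (using Pythagorean identity)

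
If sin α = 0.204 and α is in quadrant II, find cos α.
cos α = -0.979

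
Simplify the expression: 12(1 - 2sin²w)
12(1 - 2sin²w) = 12(cos(2w)) (using Double angle)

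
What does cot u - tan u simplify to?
cot u - tan u = 2 cot(2u) (using Double angle)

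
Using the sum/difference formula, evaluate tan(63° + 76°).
tan(63° + 76°) = (tan 63° + tan 76°)/(1 - tan 63° tan 76°) = -0.8693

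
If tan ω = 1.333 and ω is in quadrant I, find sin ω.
sin ω = 0.7999 (using tan²ω + 1 = sec²ω)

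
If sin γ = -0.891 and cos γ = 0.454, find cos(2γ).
cos(2γ) = cos²γ - sin²γ = -0.5878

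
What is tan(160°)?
tan(160°) = -0.364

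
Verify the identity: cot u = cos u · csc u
RHS = cos u · (1/sin u) = cos u/sin u = cot u = LHS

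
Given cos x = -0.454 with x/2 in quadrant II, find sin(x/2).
sin(x/2) = ±√((1 - cos x)/2); positive since x/2 ∈ QII, so sin(x/2) = 0.8526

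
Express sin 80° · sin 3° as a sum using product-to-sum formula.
sin 80° sin 3° = (1/2)[cos(80°-3°) - cos(80°+3°)]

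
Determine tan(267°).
tan(267°) = 19.08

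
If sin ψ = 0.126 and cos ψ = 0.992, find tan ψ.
tan ψ = sin ψ / cos ψ = 0.127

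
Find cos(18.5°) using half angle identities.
cos(18.5°) = √((1 + cos 37°)/2) = 0.9483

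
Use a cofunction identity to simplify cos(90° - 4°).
cos(90° - 4°) = sin(4°)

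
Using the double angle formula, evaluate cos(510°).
cos(510°) = cos²255° - sin²255° = -√3/2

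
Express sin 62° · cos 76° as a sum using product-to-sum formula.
sin 62° cos 76° = (1/2)[sin(62°+76°) + sin(62°-76°)]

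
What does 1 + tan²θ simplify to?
1 + tan²θ = sec²θ (using Pythagorean identity)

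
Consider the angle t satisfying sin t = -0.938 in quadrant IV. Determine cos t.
cos t = √(1 - sin²t) = 0.3466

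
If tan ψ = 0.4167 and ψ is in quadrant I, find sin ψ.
sin ψ = 0.3846 (using tan²ψ + 1 = sec²ψ)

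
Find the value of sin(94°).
sin(94°) = 0.9976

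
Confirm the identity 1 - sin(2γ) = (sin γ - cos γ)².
RHS = sin²γ - 2 sin γ cos γ + cos²γ = (sin²γ + cos²γ) - 2 sin γ cos γ = 1 - sin(2γ) = LHS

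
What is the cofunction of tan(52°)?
tan(52°) = cot(90° - 52°) = cot(38°)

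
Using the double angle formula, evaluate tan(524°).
tan(524°) = 2 tan 262° / (1 - tan²262°) = -0.2867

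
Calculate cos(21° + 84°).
cos(21° + 84°) = cos 21° cos 84° - sin 21° sin 84° = -(√6-√2)/4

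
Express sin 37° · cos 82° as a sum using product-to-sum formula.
sin 37° cos 82° = (1/2)[sin(37°+82°) + sin(37°-82°)]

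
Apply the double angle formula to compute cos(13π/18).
cos(13π/18) = 1 - 2sin²13π/36 = -0.6428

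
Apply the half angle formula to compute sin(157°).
sin(157°) = √((1 - cos 314°)/2) = 0.3907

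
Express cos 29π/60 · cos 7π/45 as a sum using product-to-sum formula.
cos 29π/60 cos 7π/45 = (1/2)[cos(29π/60-7π/45) + cos(29π/60+7π/45)]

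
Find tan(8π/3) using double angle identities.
tan(8π/3) = 2 tan 4π/3 / (1 - tan²4π/3) = -√3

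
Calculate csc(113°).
csc(113°) = 1.086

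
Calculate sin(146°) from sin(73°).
sin(146°) = 2 sin 73° cos 73° = 0.5592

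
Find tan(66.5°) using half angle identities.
tan(66.5°) = sin 133° / (1 + cos 133°) = 2.3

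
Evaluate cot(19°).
cot(19°) = 2.904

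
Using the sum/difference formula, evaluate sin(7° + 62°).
sin(7° + 62°) = sin 7° cos 62° + cos 7° sin 62° = 0.9336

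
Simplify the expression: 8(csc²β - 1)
8(csc²β - 1) = 8(cot²β) (using Pythagorean identity)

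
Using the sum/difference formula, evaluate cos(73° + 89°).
cos(73° + 89°) = cos 73° cos 89° - sin 73° sin 89° = -0.9511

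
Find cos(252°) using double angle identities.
cos(252°) = cos²126° - sin²126° = -0.309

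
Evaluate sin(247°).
sin(247°) = -0.9205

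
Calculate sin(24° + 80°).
sin(24° + 80°) = sin 24° cos 80° + cos 24° sin 80° = 0.9703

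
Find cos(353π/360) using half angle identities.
cos(353π/360) = -√((1 + cos 353π/180)/2) = -0.9981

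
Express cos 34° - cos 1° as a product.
cos 34° - cos 1° = -2 sin(17.5°) sin(16.5°)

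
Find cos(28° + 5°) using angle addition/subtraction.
cos(28° + 5°) = cos 28° cos 5° - sin 28° sin 5° = 0.8387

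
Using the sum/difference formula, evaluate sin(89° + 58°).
sin(89° + 58°) = sin 89° cos 58° + cos 89° sin 58° = 0.5446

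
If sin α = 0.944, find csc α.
csc α = 1/sin α = 1.059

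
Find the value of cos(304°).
cos(304°) = 0.5592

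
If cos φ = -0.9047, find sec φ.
sec φ = 1/cos φ = -1.105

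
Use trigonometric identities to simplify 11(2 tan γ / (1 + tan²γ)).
11(2 tan γ / (1 + tan²γ)) = 11(sin(2γ)) (using Double angle)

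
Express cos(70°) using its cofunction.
cos(70°) = sin(90° - 70°) = sin(20°)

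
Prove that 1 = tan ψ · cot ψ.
RHS = (sin ψ/cos ψ) · (cos ψ/sin ψ) = 1 = LHS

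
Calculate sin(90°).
sin(90°) = 1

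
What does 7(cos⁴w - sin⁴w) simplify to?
7(cos⁴w - sin⁴w) = 7(cos(2w)) (using Factoring + double angle)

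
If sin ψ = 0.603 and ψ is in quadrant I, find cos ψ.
cos ψ = 0.7977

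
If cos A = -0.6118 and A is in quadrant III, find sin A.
sin A = -0.791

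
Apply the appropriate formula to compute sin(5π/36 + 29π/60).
sin(5π/36 + 29π/60) = sin 5π/36 cos 29π/60 + cos 5π/36 sin 29π/60 = 0.9272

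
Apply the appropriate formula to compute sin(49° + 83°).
sin(49° + 83°) = sin 49° cos 83° + cos 49° sin 83° = 0.7431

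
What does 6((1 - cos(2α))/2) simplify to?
6((1 - cos(2α))/2) = 6(sin²α) (using Power reduction)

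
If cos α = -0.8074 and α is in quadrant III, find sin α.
sin α = -0.59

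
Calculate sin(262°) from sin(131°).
sin(262°) = 2 sin 131° cos 131° = -0.9903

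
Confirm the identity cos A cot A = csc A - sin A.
RHS = 1/sin A - sin A = (1 - sin²A)/sin A = cos²A/sin A = cos A · (cos A/sin A) = cos A cot A = LHS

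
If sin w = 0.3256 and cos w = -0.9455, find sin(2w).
sin(2w) = 2 sin w cos w = -0.6157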